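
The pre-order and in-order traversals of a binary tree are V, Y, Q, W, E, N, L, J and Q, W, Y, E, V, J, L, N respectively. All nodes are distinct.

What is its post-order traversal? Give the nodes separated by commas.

The first element of pre-order is the root; it splits in-order into left and right subtrees.
Root V: left subtree has 4 nodes {Q, W, Y, E}, right has 3 {J, L, N}.
  Root Y: left subtree has 2 nodes {Q, W}, right has 1 {E}.
    Root Q: left subtree has 0 nodes { }, right has 1 {W}.
  Root N: left subtree has 2 nodes {J, L}, right has 0 { }.
    Root L: left subtree has 1 node {J}, right has 0 { }.

W, Q, E, Y, J, L, N, V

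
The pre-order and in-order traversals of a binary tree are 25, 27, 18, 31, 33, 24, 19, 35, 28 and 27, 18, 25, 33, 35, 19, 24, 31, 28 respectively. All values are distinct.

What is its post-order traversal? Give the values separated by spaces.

The first element of pre-order is the root; it splits in-order into left and right subtrees.
Root 25: left subtree has 2 nodes {27, 18}, right has 6 {33, 35, 19, 24, 31, 28}.
  Root 27: left subtree has 0 nodes { }, right has 1 {18}.
  Root 31: left subtree has 4 nodes {33, 35, 19, 24}, right has 1 {28}.
    Root 33: left subtree has 0 nodes { }, right has 3 {35, 19, 24}.
      Root 24: left subtree has 2 nodes {35, 19}, right has 0 { }.
        Root 19: left subtree has 1 node {35}, right has 0 { }.

18 27 35 19 24 33 28 31 25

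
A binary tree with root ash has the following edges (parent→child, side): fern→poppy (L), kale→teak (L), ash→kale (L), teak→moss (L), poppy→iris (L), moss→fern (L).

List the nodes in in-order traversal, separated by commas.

In-order visits the left subtree, then the node, then the right subtree.
At ash: go left to kale.
  At kale: go left to teak.
    At teak: go left to moss.
      At moss: go left to fern.
        At fern: go left to poppy.
          At poppy: go left to iris.
            iris is a leaf — visit iris.
          Visit poppy.
          At poppy: no right child.
        Visit fern.
        At fern: no right child.
      Visit moss.
      At moss: no right child.
    Visit teak.
    At teak: no right child.
  Visit kale.
  At kale: no right child.
Visit ash.
At ash: no right child.

iris, poppy, fern, moss, teak, kale, ash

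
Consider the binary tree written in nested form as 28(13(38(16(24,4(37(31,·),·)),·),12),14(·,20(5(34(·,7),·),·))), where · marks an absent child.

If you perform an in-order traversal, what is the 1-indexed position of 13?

7

In-order visits the left subtree, then the node, then the right subtree.
At 28: go left to 13.
  At 13: go left to 38.
    At 38: go left to 16.
      At 16: go left to 24.
        24 is a leaf — visit 24.
      Visit 16.
      At 16: go right to 4.
        At 4: go left to 37.
          At 37: go left to 31.
            31 is a leaf — visit 31.
          Visit 37.
          At 37: no right child.
        Visit 4.
        At 4: no right child.
    Visit 38.
    At 38: no right child.
  Visit 13.
  At 13: go right to 12.
    12 is a leaf — visit 12.
Visit 28.
At 28: go right to 14.
  At 14: no left child.
  Visit 14.
  At 14: go right to 20.
    At 20: go left to 5.
      At 5: go left to 34.
        At 34: no left child.
        Visit 34.
        At 34: go right to 7.
          7 is a leaf — visit 7.
      Visit 5.
      At 5: no right child.
    Visit 20.
    At 20: no right child.
Full in-order sequence: 24, 16, 31, 37, 4, 38, 13, 12, 28, 14, 34, 7, 5, 20.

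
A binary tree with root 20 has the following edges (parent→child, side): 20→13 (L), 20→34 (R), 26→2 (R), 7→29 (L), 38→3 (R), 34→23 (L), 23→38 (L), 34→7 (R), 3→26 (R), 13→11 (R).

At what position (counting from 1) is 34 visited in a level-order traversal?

Level-order visits nodes level by level from the root, left to right within each level.
Level 0: 20
Level 1: 13, 34
Level 2: 11, 23, 7
Level 3: 38, 29
Level 4: 3
Level 5: 26
Level 6: 2
Full level-order sequence: 20, 13, 34, 11, 23, 7, 38, 29, 3, 26, 2.

3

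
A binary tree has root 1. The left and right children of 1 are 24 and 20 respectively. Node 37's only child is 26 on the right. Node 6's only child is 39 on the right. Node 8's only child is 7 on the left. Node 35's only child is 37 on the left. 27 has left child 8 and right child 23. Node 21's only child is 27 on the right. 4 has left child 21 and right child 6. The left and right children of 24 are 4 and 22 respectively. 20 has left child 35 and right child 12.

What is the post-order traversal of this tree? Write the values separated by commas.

7, 8, 23, 27, 21, 39, 6, 4, 22, 24, 26, 37, 35, 12, 20, 1

Post-order visits the left subtree, then the right subtree, then the node.
At 1: go left to 24.
  At 24: go left to 4.
    At 4: go left to 21.
      At 21: no left child.
      At 21: go right to 27.
        At 27: go left to 8.
          At 8: go left to 7.
            7 is a leaf — visit 7.
          At 8: no right child.
          Visit 8.
        At 27: go right to 23.
          23 is a leaf — visit 23.
        Visit 27.
      Visit 21.
    At 4: go right to 6.
      At 6: no left child.
      At 6: go right to 39.
        39 is a leaf — visit 39.
      Visit 6.
    Visit 4.
  At 24: go right to 22.
    22 is a leaf — visit 22.
  Visit 24.
At 1: go right to 20.
  At 20: go left to 35.
    At 35: go left to 37.
      At 37: no left child.
      At 37: go right to 26.
        26 is a leaf — visit 26.
      Visit 37.
    At 35: no right child.
    Visit 35.
  At 20: go right to 12.
    12 is a leaf — visit 12.
  Visit 20.
Visit 1.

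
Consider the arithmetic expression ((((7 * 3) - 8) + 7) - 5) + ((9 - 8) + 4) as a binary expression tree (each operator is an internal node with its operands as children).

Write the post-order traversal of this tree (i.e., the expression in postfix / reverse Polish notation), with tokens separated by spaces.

Post-order on an expression tree gives postfix notation: for each operator, emit left operand, right operand, then the operator.

7 3 * 8 - 7 + 5 - 9 8 - 4 + +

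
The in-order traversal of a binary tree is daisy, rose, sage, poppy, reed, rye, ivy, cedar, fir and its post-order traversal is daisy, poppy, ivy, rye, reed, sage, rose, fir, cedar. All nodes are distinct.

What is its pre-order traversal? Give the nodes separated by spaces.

The last element of post-order is the root; it splits in-order into left and right subtrees.
Root cedar: left subtree has 7 nodes {daisy, rose, sage, poppy, reed, rye, ivy}, right has 1 {fir}.
  Root rose: left subtree has 1 node {daisy}, right has 5 {sage, poppy, reed, rye, ivy}.
    Root sage: left subtree has 0 nodes { }, right has 4 {poppy, reed, rye, ivy}.
      Root reed: left subtree has 1 node {poppy}, right has 2 {rye, ivy}.
        Root rye: left subtree has 0 nodes { }, right has 1 {ivy}.

cedar rose daisy sage reed poppy rye ivy fir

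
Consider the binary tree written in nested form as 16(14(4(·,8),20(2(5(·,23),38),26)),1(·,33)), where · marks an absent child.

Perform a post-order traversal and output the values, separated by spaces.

Post-order visits the left subtree, then the right subtree, then the node.
At 16: go left to 14.
  At 14: go left to 4.
    At 4: no left child.
    At 4: go right to 8.
      8 is a leaf — visit 8.
    Visit 4.
  At 14: go right to 20.
    At 20: go left to 2.
      At 2: go left to 5.
        At 5: no left child.
        At 5: go right to 23.
          23 is a leaf — visit 23.
        Visit 5.
      At 2: go right to 38.
        38 is a leaf — visit 38.
      Visit 2.
    At 20: go right to 26.
      26 is a leaf — visit 26.
    Visit 20.
  Visit 14.
At 16: go right to 1.
  At 1: no left child.
  At 1: go right to 33.
    33 is a leaf — visit 33.
  Visit 1.
Visit 16.

8 4 23 5 38 2 26 20 14 33 1 16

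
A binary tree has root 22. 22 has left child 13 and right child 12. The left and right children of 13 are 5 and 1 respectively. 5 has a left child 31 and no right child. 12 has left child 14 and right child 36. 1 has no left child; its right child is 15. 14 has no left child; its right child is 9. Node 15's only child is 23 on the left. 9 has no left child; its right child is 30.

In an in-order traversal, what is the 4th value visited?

In-order visits the left subtree, then the node, then the right subtree.
At 22: go left to 13.
  At 13: go left to 5.
    At 5: go left to 31.
      31 is a leaf — visit 31.
    Visit 5.
    At 5: no right child.
  Visit 13.
  At 13: go right to 1.
    At 1: no left child.
    Visit 1.
    At 1: go right to 15.
      At 15: go left to 23.
        23 is a leaf — visit 23.
      Visit 15.
      At 15: no right child.
Visit 22.
At 22: go right to 12.
  At 12: go left to 14.
    At 14: no left child.
    Visit 14.
    At 14: go right to 9.
      At 9: no left child.
      Visit 9.
      At 9: go right to 30.
        30 is a leaf — visit 30.
  Visit 12.
  At 12: go right to 36.
    36 is a leaf — visit 36.
Full in-order sequence: 31, 5, 13, 1, 23, 15, 22, 14, 9, 30, 12, 36.

1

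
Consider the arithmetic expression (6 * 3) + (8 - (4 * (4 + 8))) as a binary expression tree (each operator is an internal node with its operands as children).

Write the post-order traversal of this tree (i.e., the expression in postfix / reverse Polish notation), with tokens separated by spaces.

Post-order on an expression tree gives postfix notation: for each operator, emit left operand, right operand, then the operator.

6 3 * 8 4 4 8 + * - +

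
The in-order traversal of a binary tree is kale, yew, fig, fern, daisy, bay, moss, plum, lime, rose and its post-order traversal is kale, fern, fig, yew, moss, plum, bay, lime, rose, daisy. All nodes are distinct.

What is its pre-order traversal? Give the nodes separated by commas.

The last element of post-order is the root; it splits in-order into left and right subtrees.
Root daisy: left subtree has 4 nodes {kale, yew, fig, fern}, right has 5 {bay, moss, plum, lime, rose}.
  Root yew: left subtree has 1 node {kale}, right has 2 {fig, fern}.
    Root fig: left subtree has 0 nodes { }, right has 1 {fern}.
  Root rose: left subtree has 4 nodes {bay, moss, plum, lime}, right has 0 { }.
    Root lime: left subtree has 3 nodes {bay, moss, plum}, right has 0 { }.
      Root bay: left subtree has 0 nodes { }, right has 2 {moss, plum}.
        Root plum: left subtree has 1 node {moss}, right has 0 { }.

daisy, yew, kale, fig, fern, rose, lime, bay, plum, moss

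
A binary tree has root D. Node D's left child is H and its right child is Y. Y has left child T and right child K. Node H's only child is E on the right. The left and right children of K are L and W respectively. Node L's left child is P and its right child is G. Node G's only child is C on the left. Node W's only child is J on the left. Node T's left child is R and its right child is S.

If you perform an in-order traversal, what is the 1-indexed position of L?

In-order visits the left subtree, then the node, then the right subtree.
At D: go left to H.
  At H: no left child.
  Visit H.
  At H: go right to E.
    E is a leaf — visit E.
Visit D.
At D: go right to Y.
  At Y: go left to T.
    At T: go left to R.
      R is a leaf — visit R.
    Visit T.
    At T: go right to S.
      S is a leaf — visit S.
  Visit Y.
  At Y: go right to K.
    At K: go left to L.
      At L: go left to P.
        P is a leaf — visit P.
      Visit L.
      At L: go right to G.
        At G: go left to C.
          C is a leaf — visit C.
        Visit G.
        At G: no right child.
    Visit K.
    At K: go right to W.
      At W: go left to J.
        J is a leaf — visit J.
      Visit W.
      At W: no right child.
Full in-order sequence: H, E, D, R, T, S, Y, P, L, C, G, K, J, W.

9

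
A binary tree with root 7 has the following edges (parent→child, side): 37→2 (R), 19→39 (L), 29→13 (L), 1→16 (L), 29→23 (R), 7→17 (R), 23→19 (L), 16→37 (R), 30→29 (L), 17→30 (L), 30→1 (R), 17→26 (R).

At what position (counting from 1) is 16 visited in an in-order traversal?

In-order visits the left subtree, then the node, then the right subtree.
At 7: no left child.
Visit 7.
At 7: go right to 17.
  At 17: go left to 30.
    At 30: go left to 29.
      At 29: go left to 13.
        13 is a leaf — visit 13.
      Visit 29.
      At 29: go right to 23.
        At 23: go left to 19.
          At 19: go left to 39.
            39 is a leaf — visit 39.
          Visit 19.
          At 19: no right child.
        Visit 23.
        At 23: no right child.
    Visit 30.
    At 30: go right to 1.
      At 1: go left to 16.
        At 16: no left child.
        Visit 16.
        At 16: go right to 37.
          At 37: no left child.
          Visit 37.
          At 37: go right to 2.
            2 is a leaf — visit 2.
      Visit 1.
      At 1: no right child.
  Visit 17.
  At 17: go right to 26.
    26 is a leaf — visit 26.
Full in-order sequence: 7, 13, 29, 39, 19, 23, 30, 16, 37, 2, 1, 17, 26.

8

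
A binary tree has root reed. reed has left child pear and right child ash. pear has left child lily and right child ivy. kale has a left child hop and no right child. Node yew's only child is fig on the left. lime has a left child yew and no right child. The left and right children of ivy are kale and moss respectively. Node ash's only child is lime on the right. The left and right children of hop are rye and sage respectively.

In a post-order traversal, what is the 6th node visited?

Post-order visits the left subtree, then the right subtree, then the node.
At reed: go left to pear.
  At pear: go left to lily.
    lily is a leaf — visit lily.
  At pear: go right to ivy.
    At ivy: go left to kale.
      At kale: go left to hop.
        At hop: go left to rye.
          rye is a leaf — visit rye.
        At hop: go right to sage.
          sage is a leaf — visit sage.
        Visit hop.
      At kale: no right child.
      Visit kale.
    At ivy: go right to moss.
      moss is a leaf — visit moss.
    Visit ivy.
  Visit pear.
At reed: go right to ash.
  At ash: no left child.
  At ash: go right to lime.
    At lime: go left to yew.
      At yew: go left to fig.
        fig is a leaf — visit fig.
      At yew: no right child.
      Visit yew.
    At lime: no right child.
    Visit lime.
  Visit ash.
Visit reed.
Full post-order sequence: lily, rye, sage, hop, kale, moss, ivy, pear, fig, yew, lime, ash, reed.

moss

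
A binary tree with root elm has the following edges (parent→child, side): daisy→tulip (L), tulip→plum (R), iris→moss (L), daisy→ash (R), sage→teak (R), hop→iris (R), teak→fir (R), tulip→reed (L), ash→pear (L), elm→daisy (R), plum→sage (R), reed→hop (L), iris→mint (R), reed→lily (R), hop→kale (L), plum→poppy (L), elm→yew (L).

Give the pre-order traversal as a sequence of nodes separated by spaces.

elm yew daisy tulip reed hop kale iris moss mint lily plum poppy sage teak fir ash pear

Pre-order visits the node, then its left subtree, then its right subtree.
Visit elm.
At elm: go left to yew.
  yew is a leaf — visit yew.
At elm: go right to daisy.
  Visit daisy.
  At daisy: go left to tulip.
    Visit tulip.
    At tulip: go left to reed.
      Visit reed.
      At reed: go left to hop.
        Visit hop.
        At hop: go left to kale.
          kale is a leaf — visit kale.
        At hop: go right to iris.
          Visit iris.
          At iris: go left to moss.
            moss is a leaf — visit moss.
          At iris: go right to mint.
            mint is a leaf — visit mint.
      At reed: go right to lily.
        lily is a leaf — visit lily.
    At tulip: go right to plum.
      Visit plum.
      At plum: go left to poppy.
        poppy is a leaf — visit poppy.
      At plum: go right to sage.
        Visit sage.
        At sage: no left child.
        At sage: go right to teak.
          Visit teak.
          At teak: no left child.
          At teak: go right to fir.
            fir is a leaf — visit fir.
  At daisy: go right to ash.
    Visit ash.
    At ash: go left to pear.
      pear is a leaf — visit pear.
    At ash: no right child.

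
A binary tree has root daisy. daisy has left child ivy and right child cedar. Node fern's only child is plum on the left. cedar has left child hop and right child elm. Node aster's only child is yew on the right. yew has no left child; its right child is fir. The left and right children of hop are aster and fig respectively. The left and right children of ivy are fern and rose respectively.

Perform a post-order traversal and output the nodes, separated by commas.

Post-order visits the left subtree, then the right subtree, then the node.
At daisy: go left to ivy.
  At ivy: go left to fern.
    At fern: go left to plum.
      plum is a leaf — visit plum.
    At fern: no right child.
    Visit fern.
  At ivy: go right to rose.
    rose is a leaf — visit rose.
  Visit ivy.
At daisy: go right to cedar.
  At cedar: go left to hop.
    At hop: go left to aster.
      At aster: no left child.
      At aster: go right to yew.
        At yew: no left child.
        At yew: go right to fir.
          fir is a leaf — visit fir.
        Visit yew.
      Visit aster.
    At hop: go right to fig.
      fig is a leaf — visit fig.
    Visit hop.
  At cedar: go right to elm.
    elm is a leaf — visit elm.
  Visit cedar.
Visit daisy.

plum, fern, rose, ivy, fir, yew, aster, fig, hop, elm, cedar, daisy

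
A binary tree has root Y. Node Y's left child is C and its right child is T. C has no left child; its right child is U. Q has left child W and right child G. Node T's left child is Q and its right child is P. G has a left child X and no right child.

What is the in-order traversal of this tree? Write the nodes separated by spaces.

In-order visits the left subtree, then the node, then the right subtree.
At Y: go left to C.
  At C: no left child.
  Visit C.
  At C: go right to U.
    U is a leaf — visit U.
Visit Y.
At Y: go right to T.
  At T: go left to Q.
    At Q: go left to W.
      W is a leaf — visit W.
    Visit Q.
    At Q: go right to G.
      At G: go left to X.
        X is a leaf — visit X.
      Visit G.
      At G: no right child.
  Visit T.
  At T: go right to P.
    P is a leaf — visit P.

C U Y W Q X G T P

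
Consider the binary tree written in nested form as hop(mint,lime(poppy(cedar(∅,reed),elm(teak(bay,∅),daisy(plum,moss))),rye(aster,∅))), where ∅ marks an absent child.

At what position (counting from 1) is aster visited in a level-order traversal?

Level-order visits nodes level by level from the root, left to right within each level.
Level 0: hop
Level 1: mint, lime
Level 2: poppy, rye
Level 3: cedar, elm, aster
Level 4: reed, teak, daisy
Level 5: bay, plum, moss
Full level-order sequence: hop, mint, lime, poppy, rye, cedar, elm, aster, reed, teak, daisy, bay, plum, moss.

8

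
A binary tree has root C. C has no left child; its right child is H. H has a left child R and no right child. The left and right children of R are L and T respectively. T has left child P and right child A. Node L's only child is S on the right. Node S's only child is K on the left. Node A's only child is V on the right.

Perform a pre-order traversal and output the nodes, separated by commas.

C, H, R, L, S, K, T, P, A, V

Pre-order visits the node, then its left subtree, then its right subtree.
Visit C.
At C: no left child.
At C: go right to H.
  Visit H.
  At H: go left to R.
    Visit R.
    At R: go left to L.
      Visit L.
      At L: no left child.
      At L: go right to S.
        Visit S.
        At S: go left to K.
          K is a leaf — visit K.
        At S: no right child.
    At R: go right to T.
      Visit T.
      At T: go left to P.
        P is a leaf — visit P.
      At T: go right to A.
        Visit A.
        At A: no left child.
        At A: go right to V.
          V is a leaf — visit V.
  At H: no right child.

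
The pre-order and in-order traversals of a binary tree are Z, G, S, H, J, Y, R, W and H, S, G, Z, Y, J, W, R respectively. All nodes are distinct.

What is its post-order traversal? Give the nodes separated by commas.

The first element of pre-order is the root; it splits in-order into left and right subtrees.
Root Z: left subtree has 3 nodes {H, S, G}, right has 4 {Y, J, W, R}.
  Root G: left subtree has 2 nodes {H, S}, right has 0 { }.
    Root S: left subtree has 1 node {H}, right has 0 { }.
  Root J: left subtree has 1 node {Y}, right has 2 {W, R}.
    Root R: left subtree has 1 node {W}, right has 0 { }.

H, S, G, Y, W, R, J, Z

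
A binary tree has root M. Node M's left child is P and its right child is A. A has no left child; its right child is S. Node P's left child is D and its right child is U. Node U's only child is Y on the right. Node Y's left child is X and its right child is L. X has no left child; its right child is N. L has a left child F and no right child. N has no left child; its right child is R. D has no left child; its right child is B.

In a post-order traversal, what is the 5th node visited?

Post-order visits the left subtree, then the right subtree, then the node.
At M: go left to P.
  At P: go left to D.
    At D: no left child.
    At D: go right to B.
      B is a leaf — visit B.
    Visit D.
  At P: go right to U.
    At U: no left child.
    At U: go right to Y.
      At Y: go left to X.
        At X: no left child.
        At X: go right to N.
          At N: no left child.
          At N: go right to R.
            R is a leaf — visit R.
          Visit N.
        Visit X.
      At Y: go right to L.
        At L: go left to F.
          F is a leaf — visit F.
        At L: no right child.
        Visit L.
      Visit Y.
    Visit U.
  Visit P.
At M: go right to A.
  At A: no left child.
  At A: go right to S.
    S is a leaf — visit S.
  Visit A.
Visit M.
Full post-order sequence: B, D, R, N, X, F, L, Y, U, P, S, A, M.

X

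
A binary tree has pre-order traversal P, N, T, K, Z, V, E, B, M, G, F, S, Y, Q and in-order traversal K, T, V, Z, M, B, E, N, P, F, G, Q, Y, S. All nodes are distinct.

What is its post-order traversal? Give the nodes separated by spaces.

The first element of pre-order is the root; it splits in-order into left and right subtrees.
Root P: left subtree has 8 nodes {K, T, V, Z, M, B, E, N}, right has 5 {F, G, Q, Y, S}.
  Root N: left subtree has 7 nodes {K, T, V, Z, M, B, E}, right has 0 { }.
    Root T: left subtree has 1 node {K}, right has 5 {V, Z, M, B, E}.
      Root Z: left subtree has 1 node {V}, right has 3 {M, B, E}.
        Root E: left subtree has 2 nodes {M, B}, right has 0 { }.
          Root B: left subtree has 1 node {M}, right has 0 { }.
  Root G: left subtree has 1 node {F}, right has 3 {Q, Y, S}.
    Root S: left subtree has 2 nodes {Q, Y}, right has 0 { }.
      Root Y: left subtree has 1 node {Q}, right has 0 { }.

K V M B E Z T N F Q Y S G P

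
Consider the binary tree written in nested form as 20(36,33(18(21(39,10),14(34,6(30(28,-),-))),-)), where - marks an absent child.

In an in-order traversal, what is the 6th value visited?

18

In-order visits the left subtree, then the node, then the right subtree.
At 20: go left to 36.
  36 is a leaf — visit 36.
Visit 20.
At 20: go right to 33.
  At 33: go left to 18.
    At 18: go left to 21.
      At 21: go left to 39.
        39 is a leaf — visit 39.
      Visit 21.
      At 21: go right to 10.
        10 is a leaf — visit 10.
    Visit 18.
    At 18: go right to 14.
      At 14: go left to 34.
        34 is a leaf — visit 34.
      Visit 14.
      At 14: go right to 6.
        At 6: go left to 30.
          At 30: go left to 28.
            28 is a leaf — visit 28.
          Visit 30.
          At 30: no right child.
        Visit 6.
        At 6: no right child.
  Visit 33.
  At 33: no right child.
Full in-order sequence: 36, 20, 39, 21, 10, 18, 34, 14, 28, 30, 6, 33.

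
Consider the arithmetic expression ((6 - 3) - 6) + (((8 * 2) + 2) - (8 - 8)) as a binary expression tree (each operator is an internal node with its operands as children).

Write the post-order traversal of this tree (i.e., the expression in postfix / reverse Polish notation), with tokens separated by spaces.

6 3 - 6 - 8 2 * 2 + 8 8 - - +

Post-order on an expression tree gives postfix notation: for each operator, emit left operand, right operand, then the operator.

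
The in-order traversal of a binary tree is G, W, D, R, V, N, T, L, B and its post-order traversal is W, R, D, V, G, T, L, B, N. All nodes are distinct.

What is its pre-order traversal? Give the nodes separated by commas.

N, G, V, D, W, R, B, L, T

The last element of post-order is the root; it splits in-order into left and right subtrees.
Root N: left subtree has 5 nodes {G, W, D, R, V}, right has 3 {T, L, B}.
  Root G: left subtree has 0 nodes { }, right has 4 {W, D, R, V}.
    Root V: left subtree has 3 nodes {W, D, R}, right has 0 { }.
      Root D: left subtree has 1 node {W}, right has 1 {R}.
  Root B: left subtree has 2 nodes {T, L}, right has 0 { }.
    Root L: left subtree has 1 node {T}, right has 0 { }.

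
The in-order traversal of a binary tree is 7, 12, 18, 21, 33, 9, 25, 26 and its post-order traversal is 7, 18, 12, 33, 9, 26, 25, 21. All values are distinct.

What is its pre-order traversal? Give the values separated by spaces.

The last element of post-order is the root; it splits in-order into left and right subtrees.
Root 21: left subtree has 3 nodes {7, 12, 18}, right has 4 {33, 9, 25, 26}.
  Root 12: left subtree has 1 node {7}, right has 1 {18}.
  Root 25: left subtree has 2 nodes {33, 9}, right has 1 {26}.
    Root 9: left subtree has 1 node {33}, right has 0 { }.

21 12 7 18 25 9 33 26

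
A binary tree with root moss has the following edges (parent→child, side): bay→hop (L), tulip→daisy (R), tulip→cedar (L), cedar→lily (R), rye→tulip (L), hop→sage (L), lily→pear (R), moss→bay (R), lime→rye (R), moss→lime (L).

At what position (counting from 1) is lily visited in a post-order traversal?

2

Post-order visits the left subtree, then the right subtree, then the node.
At moss: go left to lime.
  At lime: no left child.
  At lime: go right to rye.
    At rye: go left to tulip.
      At tulip: go left to cedar.
        At cedar: no left child.
        At cedar: go right to lily.
          At lily: no left child.
          At lily: go right to pear.
            pear is a leaf — visit pear.
          Visit lily.
        Visit cedar.
      At tulip: go right to daisy.
        daisy is a leaf — visit daisy.
      Visit tulip.
    At rye: no right child.
    Visit rye.
  Visit lime.
At moss: go right to bay.
  At bay: go left to hop.
    At hop: go left to sage.
      sage is a leaf — visit sage.
    At hop: no right child.
    Visit hop.
  At bay: no right child.
  Visit bay.
Visit moss.
Full post-order sequence: pear, lily, cedar, daisy, tulip, rye, lime, sage, hop, bay, moss.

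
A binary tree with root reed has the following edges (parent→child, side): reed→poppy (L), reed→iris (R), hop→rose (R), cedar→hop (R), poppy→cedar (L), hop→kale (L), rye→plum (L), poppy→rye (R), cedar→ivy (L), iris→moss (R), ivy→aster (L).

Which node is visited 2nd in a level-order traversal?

Level-order visits nodes level by level from the root, left to right within each level.
Level 0: reed
Level 1: poppy, iris
Level 2: cedar, rye, moss
Level 3: ivy, hop, plum
Level 4: aster, kale, rose
Full level-order sequence: reed, poppy, iris, cedar, rye, moss, ivy, hop, plum, aster, kale, rose.

poppy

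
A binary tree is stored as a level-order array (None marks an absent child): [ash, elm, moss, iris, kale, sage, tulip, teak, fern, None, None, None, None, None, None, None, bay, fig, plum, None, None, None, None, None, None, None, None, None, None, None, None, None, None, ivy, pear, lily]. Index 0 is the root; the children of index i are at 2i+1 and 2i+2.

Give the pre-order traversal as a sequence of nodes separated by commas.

ash, elm, iris, teak, bay, ivy, pear, fern, fig, lily, plum, kale, moss, sage, tulip

Pre-order visits the node, then its left subtree, then its right subtree.
Visit ash.
At ash: go left to elm.
  Visit elm.
  At elm: go left to iris.
    Visit iris.
    At iris: go left to teak.
      Visit teak.
      At teak: no left child.
      At teak: go right to bay.
        Visit bay.
        At bay: go left to ivy.
          ivy is a leaf — visit ivy.
        At bay: go right to pear.
          pear is a leaf — visit pear.
    At iris: go right to fern.
      Visit fern.
      At fern: go left to fig.
        Visit fig.
        At fig: go left to lily.
          lily is a leaf — visit lily.
        At fig: no right child.
      At fern: go right to plum.
        plum is a leaf — visit plum.
  At elm: go right to kale.
    kale is a leaf — visit kale.
At ash: go right to moss.
  Visit moss.
  At moss: go left to sage.
    sage is a leaf — visit sage.
  At moss: go right to tulip.
    tulip is a leaf — visit tulip.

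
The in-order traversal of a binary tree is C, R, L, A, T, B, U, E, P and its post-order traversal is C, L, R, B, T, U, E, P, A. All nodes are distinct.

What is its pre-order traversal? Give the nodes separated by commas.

A, R, C, L, P, E, U, T, B

The last element of post-order is the root; it splits in-order into left and right subtrees.
Root A: left subtree has 3 nodes {C, R, L}, right has 5 {T, B, U, E, P}.
  Root R: left subtree has 1 node {C}, right has 1 {L}.
  Root P: left subtree has 4 nodes {T, B, U, E}, right has 0 { }.
    Root E: left subtree has 3 nodes {T, B, U}, right has 0 { }.
      Root U: left subtree has 2 nodes {T, B}, right has 0 { }.
        Root T: left subtree has 0 nodes { }, right has 1 {B}.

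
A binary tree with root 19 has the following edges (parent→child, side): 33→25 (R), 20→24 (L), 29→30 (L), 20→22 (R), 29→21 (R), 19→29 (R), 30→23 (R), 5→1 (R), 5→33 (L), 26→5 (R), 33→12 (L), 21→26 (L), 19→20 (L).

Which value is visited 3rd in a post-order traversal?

20

Post-order visits the left subtree, then the right subtree, then the node.
At 19: go left to 20.
  At 20: go left to 24.
    24 is a leaf — visit 24.
  At 20: go right to 22.
    22 is a leaf — visit 22.
  Visit 20.
At 19: go right to 29.
  At 29: go left to 30.
    At 30: no left child.
    At 30: go right to 23.
      23 is a leaf — visit 23.
    Visit 30.
  At 29: go right to 21.
    At 21: go left to 26.
      At 26: no left child.
      At 26: go right to 5.
        At 5: go left to 33.
          At 33: go left to 12.
            12 is a leaf — visit 12.
          At 33: go right to 25.
            25 is a leaf — visit 25.
          Visit 33.
        At 5: go right to 1.
          1 is a leaf — visit 1.
        Visit 5.
      Visit 26.
    At 21: no right child.
    Visit 21.
  Visit 29.
Visit 19.
Full post-order sequence: 24, 22, 20, 23, 30, 12, 25, 33, 1, 5, 26, 21, 29, 19.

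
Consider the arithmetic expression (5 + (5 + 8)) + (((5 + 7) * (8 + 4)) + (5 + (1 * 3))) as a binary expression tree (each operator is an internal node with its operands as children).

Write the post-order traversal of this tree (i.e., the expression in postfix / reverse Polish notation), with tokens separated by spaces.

5 5 8 + + 5 7 + 8 4 + * 5 1 3 * + + +

Post-order on an expression tree gives postfix notation: for each operator, emit left operand, right operand, then the operator.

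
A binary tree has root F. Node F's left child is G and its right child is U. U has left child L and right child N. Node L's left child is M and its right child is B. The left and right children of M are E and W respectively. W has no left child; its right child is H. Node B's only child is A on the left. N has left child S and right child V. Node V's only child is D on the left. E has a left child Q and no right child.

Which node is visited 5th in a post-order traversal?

Post-order visits the left subtree, then the right subtree, then the node.
At F: go left to G.
  G is a leaf — visit G.
At F: go right to U.
  At U: go left to L.
    At L: go left to M.
      At M: go left to E.
        At E: go left to Q.
          Q is a leaf — visit Q.
        At E: no right child.
        Visit E.
      At M: go right to W.
        At W: no left child.
        At W: go right to H.
          H is a leaf — visit H.
        Visit W.
      Visit M.
    At L: go right to B.
      At B: go left to A.
        A is a leaf — visit A.
      At B: no right child.
      Visit B.
    Visit L.
  At U: go right to N.
    At N: go left to S.
      S is a leaf — visit S.
    At N: go right to V.
      At V: go left to D.
        D is a leaf — visit D.
      At V: no right child.
      Visit V.
    Visit N.
  Visit U.
Visit F.
Full post-order sequence: G, Q, E, H, W, M, A, B, L, S, D, V, N, U, F.

W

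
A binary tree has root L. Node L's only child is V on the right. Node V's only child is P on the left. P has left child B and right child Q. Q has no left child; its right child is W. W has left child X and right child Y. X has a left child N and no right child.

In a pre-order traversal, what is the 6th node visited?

Pre-order visits the node, then its left subtree, then its right subtree.
Visit L.
At L: no left child.
At L: go right to V.
  Visit V.
  At V: go left to P.
    Visit P.
    At P: go left to B.
      B is a leaf — visit B.
    At P: go right to Q.
      Visit Q.
      At Q: no left child.
      At Q: go right to W.
        Visit W.
        At W: go left to X.
          Visit X.
          At X: go left to N.
            N is a leaf — visit N.
          At X: no right child.
        At W: go right to Y.
          Y is a leaf — visit Y.
  At V: no right child.
Full pre-order sequence: L, V, P, B, Q, W, X, N, Y.

W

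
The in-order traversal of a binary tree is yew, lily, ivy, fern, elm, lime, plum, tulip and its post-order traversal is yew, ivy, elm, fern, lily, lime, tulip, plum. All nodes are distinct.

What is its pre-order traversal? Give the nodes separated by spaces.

The last element of post-order is the root; it splits in-order into left and right subtrees.
Root plum: left subtree has 6 nodes {yew, lily, ivy, fern, elm, lime}, right has 1 {tulip}.
  Root lime: left subtree has 5 nodes {yew, lily, ivy, fern, elm}, right has 0 { }.
    Root lily: left subtree has 1 node {yew}, right has 3 {ivy, fern, elm}.
      Root fern: left subtree has 1 node {ivy}, right has 1 {elm}.

plum lime lily yew fern ivy elm tulip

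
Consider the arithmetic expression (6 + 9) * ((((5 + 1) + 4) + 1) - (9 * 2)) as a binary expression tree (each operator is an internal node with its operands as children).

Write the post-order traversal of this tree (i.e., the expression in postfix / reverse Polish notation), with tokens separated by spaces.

6 9 + 5 1 + 4 + 1 + 9 2 * - *

Post-order on an expression tree gives postfix notation: for each operator, emit left operand, right operand, then the operator.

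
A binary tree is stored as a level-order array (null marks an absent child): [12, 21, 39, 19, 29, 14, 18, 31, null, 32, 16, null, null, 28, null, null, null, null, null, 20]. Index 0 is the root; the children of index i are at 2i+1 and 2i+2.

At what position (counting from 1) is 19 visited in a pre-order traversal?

3

Pre-order visits the node, then its left subtree, then its right subtree.
Visit 12.
At 12: go left to 21.
  Visit 21.
  At 21: go left to 19.
    Visit 19.
    At 19: go left to 31.
      31 is a leaf — visit 31.
    At 19: no right child.
  At 21: go right to 29.
    Visit 29.
    At 29: go left to 32.
      Visit 32.
      At 32: go left to 20.
        20 is a leaf — visit 20.
      At 32: no right child.
    At 29: go right to 16.
      16 is a leaf — visit 16.
At 12: go right to 39.
  Visit 39.
  At 39: go left to 14.
    14 is a leaf — visit 14.
  At 39: go right to 18.
    Visit 18.
    At 18: go left to 28.
      28 is a leaf — visit 28.
    At 18: no right child.
Full pre-order sequence: 12, 21, 19, 31, 29, 32, 20, 16, 39, 14, 18, 28.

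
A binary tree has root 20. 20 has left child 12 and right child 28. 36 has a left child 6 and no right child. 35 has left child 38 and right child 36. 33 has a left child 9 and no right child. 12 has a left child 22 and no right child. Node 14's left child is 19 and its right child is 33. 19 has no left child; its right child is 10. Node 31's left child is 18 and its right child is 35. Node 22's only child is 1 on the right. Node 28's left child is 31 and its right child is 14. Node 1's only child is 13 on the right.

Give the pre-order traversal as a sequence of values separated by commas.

Pre-order visits the node, then its left subtree, then its right subtree.
Visit 20.
At 20: go left to 12.
  Visit 12.
  At 12: go left to 22.
    Visit 22.
    At 22: no left child.
    At 22: go right to 1.
      Visit 1.
      At 1: no left child.
      At 1: go right to 13.
        13 is a leaf — visit 13.
  At 12: no right child.
At 20: go right to 28.
  Visit 28.
  At 28: go left to 31.
    Visit 31.
    At 31: go left to 18.
      18 is a leaf — visit 18.
    At 31: go right to 35.
      Visit 35.
      At 35: go left to 38.
        38 is a leaf — visit 38.
      At 35: go right to 36.
        Visit 36.
        At 36: go left to 6.
          6 is a leaf — visit 6.
        At 36: no right child.
  At 28: go right to 14.
    Visit 14.
    At 14: go left to 19.
      Visit 19.
      At 19: no left child.
      At 19: go right to 10.
        10 is a leaf — visit 10.
    At 14: go right to 33.
      Visit 33.
      At 33: go left to 9.
        9 is a leaf — visit 9.
      At 33: no right child.

20, 12, 22, 1, 13, 28, 31, 18, 35, 38, 36, 6, 14, 19, 10, 33, 9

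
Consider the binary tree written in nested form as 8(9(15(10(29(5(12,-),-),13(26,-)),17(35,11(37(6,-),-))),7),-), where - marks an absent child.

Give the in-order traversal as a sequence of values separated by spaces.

In-order visits the left subtree, then the node, then the right subtree.
At 8: go left to 9.
  At 9: go left to 15.
    At 15: go left to 10.
      At 10: go left to 29.
        At 29: go left to 5.
          At 5: go left to 12.
            12 is a leaf — visit 12.
          Visit 5.
          At 5: no right child.
        Visit 29.
        At 29: no right child.
      Visit 10.
      At 10: go right to 13.
        At 13: go left to 26.
          26 is a leaf — visit 26.
        Visit 13.
        At 13: no right child.
    Visit 15.
    At 15: go right to 17.
      At 17: go left to 35.
        35 is a leaf — visit 35.
      Visit 17.
      At 17: go right to 11.
        At 11: go left to 37.
          At 37: go left to 6.
            6 is a leaf — visit 6.
          Visit 37.
          At 37: no right child.
        Visit 11.
        At 11: no right child.
  Visit 9.
  At 9: go right to 7.
    7 is a leaf — visit 7.
Visit 8.
At 8: no right child.

12 5 29 10 26 13 15 35 17 6 37 11 9 7 8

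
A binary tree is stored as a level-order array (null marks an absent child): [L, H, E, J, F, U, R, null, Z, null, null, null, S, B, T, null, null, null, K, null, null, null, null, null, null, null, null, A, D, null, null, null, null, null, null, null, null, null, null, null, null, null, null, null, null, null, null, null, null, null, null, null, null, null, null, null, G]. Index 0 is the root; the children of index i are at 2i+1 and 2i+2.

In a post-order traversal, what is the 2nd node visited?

Z

Post-order visits the left subtree, then the right subtree, then the node.
At L: go left to H.
  At H: go left to J.
    At J: no left child.
    At J: go right to Z.
      At Z: no left child.
      At Z: go right to K.
        K is a leaf — visit K.
      Visit Z.
    Visit J.
  At H: go right to F.
    F is a leaf — visit F.
  Visit H.
At L: go right to E.
  At E: go left to U.
    At U: no left child.
    At U: go right to S.
      S is a leaf — visit S.
    Visit U.
  At E: go right to R.
    At R: go left to B.
      At B: go left to A.
        At A: no left child.
        At A: go right to G.
          G is a leaf — visit G.
        Visit A.
      At B: go right to D.
        D is a leaf — visit D.
      Visit B.
    At R: go right to T.
      T is a leaf — visit T.
    Visit R.
  Visit E.
Visit L.
Full post-order sequence: K, Z, J, F, H, S, U, G, A, D, B, T, R, E, L.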